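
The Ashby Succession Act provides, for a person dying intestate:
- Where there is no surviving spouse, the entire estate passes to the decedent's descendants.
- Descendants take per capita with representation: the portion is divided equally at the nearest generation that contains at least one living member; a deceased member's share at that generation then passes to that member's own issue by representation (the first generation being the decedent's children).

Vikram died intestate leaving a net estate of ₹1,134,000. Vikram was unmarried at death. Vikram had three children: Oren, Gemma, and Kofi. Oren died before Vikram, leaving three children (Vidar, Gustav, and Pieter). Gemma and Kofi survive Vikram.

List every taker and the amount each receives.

Vidar: ₹126,000; Gustav: ₹126,000; Pieter: ₹126,000; Gemma: ₹378,000; Kofi: ₹378,000

The entire ₹1,134,000 passes to the descendants.
That amount (₹1,134,000) is divided into 3 shares of ₹378,000: Gemma and Kofi each take ₹378,000; Oren's ₹378,000 share passes to Oren's issue.
Oren's share (₹378,000) is divided into 3 shares of ₹126,000: Vidar, Gustav, and Pieter each take ₹126,000.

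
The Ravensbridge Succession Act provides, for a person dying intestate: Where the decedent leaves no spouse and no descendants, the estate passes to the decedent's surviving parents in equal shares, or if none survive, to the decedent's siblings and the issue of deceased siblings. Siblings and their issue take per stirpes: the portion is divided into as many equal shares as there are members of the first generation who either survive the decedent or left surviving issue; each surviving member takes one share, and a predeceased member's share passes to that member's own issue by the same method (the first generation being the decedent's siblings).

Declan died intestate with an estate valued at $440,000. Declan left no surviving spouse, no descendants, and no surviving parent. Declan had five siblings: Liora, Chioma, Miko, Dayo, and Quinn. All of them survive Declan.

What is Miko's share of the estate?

The entire $440,000 passes to the siblings and their issue.
That amount ($440,000) is divided into 5 shares of $88,000: Liora, Chioma, Miko, Dayo, and Quinn each take $88,000.

Miko receives $88,000.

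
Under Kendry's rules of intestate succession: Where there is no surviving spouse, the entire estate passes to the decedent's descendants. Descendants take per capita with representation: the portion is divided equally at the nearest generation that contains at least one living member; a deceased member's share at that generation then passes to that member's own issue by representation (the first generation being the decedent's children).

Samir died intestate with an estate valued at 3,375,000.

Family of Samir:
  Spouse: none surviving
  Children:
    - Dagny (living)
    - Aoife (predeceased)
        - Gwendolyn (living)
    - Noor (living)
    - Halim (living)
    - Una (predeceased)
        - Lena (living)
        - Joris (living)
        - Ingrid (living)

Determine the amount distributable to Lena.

Lena receives 225,000.

The entire 3,375,000 passes to the descendants.
That amount (3,375,000) is divided into 5 shares of 675,000: Dagny, Noor, and Halim each take 675,000; Aoife's 675,000 share passes to Aoife's issue; Una's 675,000 share passes to Una's issue.
Aoife's share (675,000) passes entirely to Gwendolyn.
Una's share (675,000) is divided into 3 shares of 225,000: Lena, Joris, and Ingrid each take 225,000.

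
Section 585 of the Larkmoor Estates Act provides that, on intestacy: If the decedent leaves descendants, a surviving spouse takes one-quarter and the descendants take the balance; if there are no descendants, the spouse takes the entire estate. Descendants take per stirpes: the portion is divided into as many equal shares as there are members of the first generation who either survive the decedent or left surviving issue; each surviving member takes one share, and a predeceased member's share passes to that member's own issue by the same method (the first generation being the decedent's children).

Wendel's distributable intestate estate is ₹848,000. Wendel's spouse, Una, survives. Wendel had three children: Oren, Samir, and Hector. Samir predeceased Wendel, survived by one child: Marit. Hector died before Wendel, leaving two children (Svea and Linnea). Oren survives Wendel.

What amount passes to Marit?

Una takes one-quarter of ₹848,000 = ₹212,000. The remaining ₹636,000 passes to the descendants.
The descendants' portion (₹636,000) is divided into 3 shares of ₹212,000: Oren takes ₹212,000; Samir's ₹212,000 share passes to Samir's issue; Hector's ₹212,000 share passes to Hector's issue.
Samir's share (₹212,000) passes entirely to Marit.
Hector's share (₹212,000) is divided into 2 shares of ₹106,000: Svea and Linnea each take ₹106,000.

Marit receives ₹212,000.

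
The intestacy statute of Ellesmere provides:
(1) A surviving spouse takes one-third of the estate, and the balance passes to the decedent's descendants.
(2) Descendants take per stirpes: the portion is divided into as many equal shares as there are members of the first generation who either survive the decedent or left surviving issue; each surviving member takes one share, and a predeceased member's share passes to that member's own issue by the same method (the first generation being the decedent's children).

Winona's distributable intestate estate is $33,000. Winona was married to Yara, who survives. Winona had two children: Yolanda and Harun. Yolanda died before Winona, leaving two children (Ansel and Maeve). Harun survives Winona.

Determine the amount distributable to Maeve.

Maeve receives $5,500.

Yara takes one-third of $33,000 = $11,000. The remaining $22,000 passes to the descendants.
The descendants' portion ($22,000) is divided into 2 shares of $11,000: Harun takes $11,000; Yolanda's $11,000 share passes to Yolanda's issue.
Yolanda's share ($11,000) is divided into 2 shares of $5,500: Ansel and Maeve each take $5,500.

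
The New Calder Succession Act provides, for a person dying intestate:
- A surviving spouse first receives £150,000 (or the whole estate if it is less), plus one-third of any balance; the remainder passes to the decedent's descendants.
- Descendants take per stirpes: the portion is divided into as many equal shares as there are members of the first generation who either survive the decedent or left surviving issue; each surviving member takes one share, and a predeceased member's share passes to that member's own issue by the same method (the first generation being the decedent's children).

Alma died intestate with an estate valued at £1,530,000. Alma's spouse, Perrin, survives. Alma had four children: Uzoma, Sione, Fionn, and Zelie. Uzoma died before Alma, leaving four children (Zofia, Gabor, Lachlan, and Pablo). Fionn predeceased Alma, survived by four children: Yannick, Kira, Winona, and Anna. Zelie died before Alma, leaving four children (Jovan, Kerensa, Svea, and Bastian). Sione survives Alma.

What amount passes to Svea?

Svea receives £57,500.

Perrin first takes £150,000, leaving a balance of £1,380,000. Perrin then takes one-third of the balance (£460,000), for a total of £610,000. The remaining £920,000 passes to the descendants.
The descendants' portion (£920,000) is divided into 4 shares of £230,000: Sione takes £230,000; Uzoma's £230,000 share passes to Uzoma's issue; Fionn's £230,000 share passes to Fionn's issue; Zelie's £230,000 share passes to Zelie's issue.
Uzoma's share (£230,000) is divided into 4 shares of £57,500: Zofia, Gabor, Lachlan, and Pablo each take £57,500.
Fionn's share (£230,000) is divided into 4 shares of £57,500: Yannick, Kira, Winona, and Anna each take £57,500.
Zelie's share (£230,000) is divided into 4 shares of £57,500: Jovan, Kerensa, Svea, and Bastian each take £57,500.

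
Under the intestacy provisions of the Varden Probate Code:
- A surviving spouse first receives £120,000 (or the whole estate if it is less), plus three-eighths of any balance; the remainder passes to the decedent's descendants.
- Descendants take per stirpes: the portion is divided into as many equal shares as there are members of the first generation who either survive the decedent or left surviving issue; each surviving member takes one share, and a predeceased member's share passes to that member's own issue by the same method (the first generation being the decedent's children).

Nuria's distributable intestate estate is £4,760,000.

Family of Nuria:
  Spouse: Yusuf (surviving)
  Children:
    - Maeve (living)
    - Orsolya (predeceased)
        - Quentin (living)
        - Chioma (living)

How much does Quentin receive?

Yusuf first takes £120,000, leaving a balance of £4,640,000. Yusuf then takes three-eighths of the balance (£1,740,000), for a total of £1,860,000. The remaining £2,900,000 passes to the descendants.
The descendants' portion (£2,900,000) is divided into 2 shares of £1,450,000: Maeve takes £1,450,000; Orsolya's £1,450,000 share passes to Orsolya's issue.
Orsolya's share (£1,450,000) is divided into 2 shares of £725,000: Quentin and Chioma each take £725,000.

Quentin receives £725,000.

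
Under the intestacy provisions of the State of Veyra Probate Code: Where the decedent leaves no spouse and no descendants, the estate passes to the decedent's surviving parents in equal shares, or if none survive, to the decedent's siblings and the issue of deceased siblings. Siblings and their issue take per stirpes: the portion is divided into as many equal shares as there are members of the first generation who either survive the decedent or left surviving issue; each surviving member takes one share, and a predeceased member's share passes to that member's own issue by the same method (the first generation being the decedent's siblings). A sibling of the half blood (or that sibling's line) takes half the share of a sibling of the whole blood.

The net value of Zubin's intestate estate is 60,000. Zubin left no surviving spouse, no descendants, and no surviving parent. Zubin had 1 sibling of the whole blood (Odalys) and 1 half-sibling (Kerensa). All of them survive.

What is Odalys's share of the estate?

The entire 60,000 passes to the siblings and their issue.
Counting each half-blood sibling's line as half a unit, there are 3/2 units in 60,000, so one unit is 40,000. Whole-blood lines (Odalys) take 40,000 each; half-blood lines (Kerensa) take 20,000 each.

Odalys receives 40,000.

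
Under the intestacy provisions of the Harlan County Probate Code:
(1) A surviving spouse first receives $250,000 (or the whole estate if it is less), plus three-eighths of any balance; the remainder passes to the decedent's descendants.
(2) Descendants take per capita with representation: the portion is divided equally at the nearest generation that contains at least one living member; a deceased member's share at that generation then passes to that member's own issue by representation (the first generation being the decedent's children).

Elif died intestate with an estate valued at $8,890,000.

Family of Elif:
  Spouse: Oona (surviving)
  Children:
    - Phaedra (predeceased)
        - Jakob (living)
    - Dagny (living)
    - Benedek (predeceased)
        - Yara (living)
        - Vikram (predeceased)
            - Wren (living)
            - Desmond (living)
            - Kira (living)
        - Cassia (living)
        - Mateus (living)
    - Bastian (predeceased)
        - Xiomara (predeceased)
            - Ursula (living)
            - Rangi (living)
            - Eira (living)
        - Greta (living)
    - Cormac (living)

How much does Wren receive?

Wren receives $90,000.

Oona first takes $250,000, leaving a balance of $8,640,000. Oona then takes three-eighths of the balance ($3,240,000), for a total of $3,490,000. The remaining $5,400,000 passes to the descendants.
The descendants' portion ($5,400,000) is divided into 5 shares of $1,080,000: Dagny and Cormac each take $1,080,000; Phaedra's $1,080,000 share passes to Phaedra's issue; Benedek's $1,080,000 share passes to Benedek's issue; Bastian's $1,080,000 share passes to Bastian's issue.
Phaedra's share ($1,080,000) passes entirely to Jakob.
Benedek's share ($1,080,000) is divided into 4 shares of $270,000: Yara, Cassia, and Mateus each take $270,000; Vikram's $270,000 share passes to Vikram's issue.
Vikram's share ($270,000) is divided into 3 shares of $90,000: Wren, Desmond, and Kira each take $90,000.
Bastian's share ($1,080,000) is divided into 2 shares of $540,000: Greta takes $540,000; Xiomara's $540,000 share passes to Xiomara's issue.
Xiomara's share ($540,000) is divided into 3 shares of $180,000: Ursula, Rangi, and Eira each take $180,000.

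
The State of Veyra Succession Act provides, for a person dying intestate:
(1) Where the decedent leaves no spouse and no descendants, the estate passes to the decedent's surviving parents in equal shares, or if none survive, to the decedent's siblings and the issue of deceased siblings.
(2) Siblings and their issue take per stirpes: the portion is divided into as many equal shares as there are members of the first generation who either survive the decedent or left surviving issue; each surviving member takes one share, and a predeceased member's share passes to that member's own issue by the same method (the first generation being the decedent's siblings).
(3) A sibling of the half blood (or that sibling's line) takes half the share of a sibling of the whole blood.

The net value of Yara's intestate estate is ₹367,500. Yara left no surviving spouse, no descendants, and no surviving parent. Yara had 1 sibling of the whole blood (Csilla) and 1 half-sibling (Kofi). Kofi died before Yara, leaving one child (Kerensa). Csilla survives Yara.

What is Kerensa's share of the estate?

The entire ₹367,500 passes to the siblings and their issue.
Counting each half-blood sibling's line as half a unit, there are 3/2 units in ₹367,500, so one unit is ₹245,000. Whole-blood lines (Csilla) take ₹245,000 each; half-blood lines (Kofi) take ₹122,500 each.
Kofi's share (₹122,500) passes entirely to Kerensa.

Kerensa receives ₹122,500.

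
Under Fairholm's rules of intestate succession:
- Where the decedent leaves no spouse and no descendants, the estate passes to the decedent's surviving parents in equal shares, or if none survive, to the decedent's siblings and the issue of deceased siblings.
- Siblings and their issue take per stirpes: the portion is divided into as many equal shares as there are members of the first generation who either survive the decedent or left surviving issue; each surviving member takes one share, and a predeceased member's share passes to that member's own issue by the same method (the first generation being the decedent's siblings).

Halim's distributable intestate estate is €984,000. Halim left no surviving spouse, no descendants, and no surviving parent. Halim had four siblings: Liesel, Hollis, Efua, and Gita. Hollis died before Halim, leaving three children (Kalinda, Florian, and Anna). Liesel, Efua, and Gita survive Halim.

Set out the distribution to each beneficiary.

Liesel: €246,000; Kalinda: €82,000; Florian: €82,000; Anna: €82,000; Efua: €246,000; Gita: €246,000

The entire €984,000 passes to the siblings and their issue.
That amount (€984,000) is divided into 4 shares of €246,000: Liesel, Efua, and Gita each take €246,000; Hollis's €246,000 share passes to Hollis's issue.
Hollis's share (€246,000) is divided into 3 shares of €82,000: Kalinda, Florian, and Anna each take €82,000.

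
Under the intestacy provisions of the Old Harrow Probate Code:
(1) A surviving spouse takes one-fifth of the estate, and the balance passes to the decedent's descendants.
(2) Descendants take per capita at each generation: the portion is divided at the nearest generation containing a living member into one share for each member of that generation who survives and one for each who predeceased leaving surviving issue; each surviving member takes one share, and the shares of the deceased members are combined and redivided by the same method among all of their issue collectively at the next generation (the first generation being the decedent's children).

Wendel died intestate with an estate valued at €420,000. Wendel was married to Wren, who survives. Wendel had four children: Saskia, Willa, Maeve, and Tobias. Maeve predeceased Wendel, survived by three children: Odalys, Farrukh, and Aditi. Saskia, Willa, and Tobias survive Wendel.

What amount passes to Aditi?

Aditi receives €28,000.

Wren takes one-fifth of €420,000 = €84,000. The remaining €336,000 passes to the descendants.
The descendants' portion (€336,000) is divided at the children's generation into 4 shares of €84,000. Saskia, Willa, and Tobias each take €84,000. The remaining share for the deceased Maeve (€84,000) is carried to the next generation.
That pool (€84,000) is divided at the grandchildren's generation equally among Odalys, Farrukh, and Aditi: €28,000 each.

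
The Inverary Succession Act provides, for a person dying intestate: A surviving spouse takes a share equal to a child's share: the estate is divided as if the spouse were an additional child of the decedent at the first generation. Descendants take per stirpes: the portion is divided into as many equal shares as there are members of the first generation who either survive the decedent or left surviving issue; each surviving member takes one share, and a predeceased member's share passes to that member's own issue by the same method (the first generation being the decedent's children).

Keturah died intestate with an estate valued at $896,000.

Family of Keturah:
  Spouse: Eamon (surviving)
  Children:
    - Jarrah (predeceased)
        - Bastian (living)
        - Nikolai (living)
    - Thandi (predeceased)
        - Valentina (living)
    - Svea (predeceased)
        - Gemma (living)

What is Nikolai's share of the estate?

The spouse counts as an additional share at the children's level, so there are 4 primary shares of $224,000. Eamon takes one such share ($224,000).
The children's combined portion ($672,000) is divided into 3 shares of $224,000: Jarrah's $224,000 share passes to Jarrah's issue; Thandi's $224,000 share passes to Thandi's issue; Svea's $224,000 share passes to Svea's issue.
Jarrah's share ($224,000) is divided into 2 shares of $112,000: Bastian and Nikolai each take $112,000.
Thandi's share ($224,000) passes entirely to Valentina.
Svea's share ($224,000) passes entirely to Gemma.

Nikolai receives $112,000.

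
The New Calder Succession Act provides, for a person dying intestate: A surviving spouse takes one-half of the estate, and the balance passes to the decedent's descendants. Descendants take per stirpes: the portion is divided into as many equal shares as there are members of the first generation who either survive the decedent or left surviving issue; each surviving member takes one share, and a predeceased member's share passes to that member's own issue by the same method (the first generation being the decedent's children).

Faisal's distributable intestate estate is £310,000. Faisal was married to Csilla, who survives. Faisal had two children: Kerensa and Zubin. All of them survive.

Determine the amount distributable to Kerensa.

Kerensa receives £77,500.

Csilla takes one-half of £310,000 = £155,000. The remaining £155,000 passes to the descendants.
The descendants' portion (£155,000) is divided into 2 shares of £77,500: Kerensa and Zubin each take £77,500.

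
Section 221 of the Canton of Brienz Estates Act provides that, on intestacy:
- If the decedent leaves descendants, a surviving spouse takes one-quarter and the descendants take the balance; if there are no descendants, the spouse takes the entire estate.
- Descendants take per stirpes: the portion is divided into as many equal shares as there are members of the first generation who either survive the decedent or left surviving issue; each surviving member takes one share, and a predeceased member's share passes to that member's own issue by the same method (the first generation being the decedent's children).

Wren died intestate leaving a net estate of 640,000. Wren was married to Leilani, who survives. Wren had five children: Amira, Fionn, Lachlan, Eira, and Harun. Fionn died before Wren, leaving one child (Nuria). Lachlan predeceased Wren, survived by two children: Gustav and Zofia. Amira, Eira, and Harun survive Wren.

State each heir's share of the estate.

Leilani: 160,000; Amira: 96,000; Nuria: 96,000; Gustav: 48,000; Zofia: 48,000; Eira: 96,000; Harun: 96,000

Leilani takes one-quarter of 640,000 = 160,000. The remaining 480,000 passes to the descendants.
The descendants' portion (480,000) is divided into 5 shares of 96,000: Amira, Eira, and Harun each take 96,000; Fionn's 96,000 share passes to Fionn's issue; Lachlan's 96,000 share passes to Lachlan's issue.
Fionn's share (96,000) passes entirely to Nuria.
Lachlan's share (96,000) is divided into 2 shares of 48,000: Gustav and Zofia each take 48,000.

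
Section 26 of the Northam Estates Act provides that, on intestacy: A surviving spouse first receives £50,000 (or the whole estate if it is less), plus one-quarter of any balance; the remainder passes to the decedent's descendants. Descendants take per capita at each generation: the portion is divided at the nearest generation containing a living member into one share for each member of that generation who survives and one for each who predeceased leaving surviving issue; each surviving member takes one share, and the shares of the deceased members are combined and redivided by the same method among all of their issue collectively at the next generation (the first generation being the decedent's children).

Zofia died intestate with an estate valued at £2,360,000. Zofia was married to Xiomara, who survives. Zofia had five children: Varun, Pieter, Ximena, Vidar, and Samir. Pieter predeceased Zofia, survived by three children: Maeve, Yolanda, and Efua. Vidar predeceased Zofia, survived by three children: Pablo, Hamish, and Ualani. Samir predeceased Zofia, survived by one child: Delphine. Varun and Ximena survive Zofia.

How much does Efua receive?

Xiomara first takes £50,000, leaving a balance of £2,310,000. Xiomara then takes one-quarter of the balance (£577,500), for a total of £627,500. The remaining £1,732,500 passes to the descendants.
The descendants' portion (£1,732,500) is divided at the children's generation into 5 shares of £346,500. Varun and Ximena each take £346,500. The 3 shares of the deceased (Pieter, Vidar, and Samir) are combined into a pool of £1,039,500.
That pool (£1,039,500) is divided at the grandchildren's generation equally among Maeve, Yolanda, Efua, Pablo, Hamish, Ualani, and Delphine: £148,500 each.

Efua receives £148,500.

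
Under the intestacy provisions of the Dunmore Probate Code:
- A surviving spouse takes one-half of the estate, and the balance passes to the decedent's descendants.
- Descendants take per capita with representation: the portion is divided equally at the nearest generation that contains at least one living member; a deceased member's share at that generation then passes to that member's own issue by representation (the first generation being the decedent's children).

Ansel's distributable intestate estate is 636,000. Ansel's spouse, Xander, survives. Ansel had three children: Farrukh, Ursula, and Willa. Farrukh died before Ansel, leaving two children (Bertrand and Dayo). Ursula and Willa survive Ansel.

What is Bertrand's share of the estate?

Xander takes one-half of 636,000 = 318,000. The remaining 318,000 passes to the descendants.
The descendants' portion (318,000) is divided into 3 shares of 106,000: Ursula and Willa each take 106,000; Farrukh's 106,000 share passes to Farrukh's issue.
Farrukh's share (106,000) is divided into 2 shares of 53,000: Bertrand and Dayo each take 53,000.

Bertrand receives 53,000.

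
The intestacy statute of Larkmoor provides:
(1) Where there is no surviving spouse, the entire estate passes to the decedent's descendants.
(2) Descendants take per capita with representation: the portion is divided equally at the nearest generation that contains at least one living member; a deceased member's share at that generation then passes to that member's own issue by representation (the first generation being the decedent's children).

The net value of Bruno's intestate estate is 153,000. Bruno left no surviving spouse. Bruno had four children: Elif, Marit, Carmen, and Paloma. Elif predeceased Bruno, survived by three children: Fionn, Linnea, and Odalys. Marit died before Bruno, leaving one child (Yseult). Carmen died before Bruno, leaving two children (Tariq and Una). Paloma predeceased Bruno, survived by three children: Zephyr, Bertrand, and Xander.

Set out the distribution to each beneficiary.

Fionn: 17,000; Linnea: 17,000; Odalys: 17,000; Yseult: 17,000; Tariq: 17,000; Una: 17,000; Zephyr: 17,000; Bertrand: 17,000; Xander: 17,000

The entire 153,000 passes to the descendants.
No child survives, so the initial division is made at the grandchildren's generation.
That amount (153,000) is divided into 9 shares of 17,000: Fionn, Linnea, Odalys, Yseult, Tariq, Una, Zephyr, Bertrand, and Xander each take 17,000.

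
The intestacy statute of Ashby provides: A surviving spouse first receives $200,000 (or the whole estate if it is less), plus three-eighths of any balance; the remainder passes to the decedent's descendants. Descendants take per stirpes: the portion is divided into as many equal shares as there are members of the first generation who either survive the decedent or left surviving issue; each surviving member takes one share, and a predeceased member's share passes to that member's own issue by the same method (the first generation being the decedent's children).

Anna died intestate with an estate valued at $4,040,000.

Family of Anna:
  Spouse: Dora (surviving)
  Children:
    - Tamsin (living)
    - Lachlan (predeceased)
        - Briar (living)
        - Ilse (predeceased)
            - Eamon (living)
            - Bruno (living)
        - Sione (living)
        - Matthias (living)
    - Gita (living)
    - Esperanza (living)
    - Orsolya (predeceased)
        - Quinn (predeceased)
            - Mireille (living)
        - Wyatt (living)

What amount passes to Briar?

Dora first takes $200,000, leaving a balance of $3,840,000. Dora then takes three-eighths of the balance ($1,440,000), for a total of $1,640,000. The remaining $2,400,000 passes to the descendants.
The descendants' portion ($2,400,000) is divided into 5 shares of $480,000: Tamsin, Gita, and Esperanza each take $480,000; Lachlan's $480,000 share passes to Lachlan's issue; Orsolya's $480,000 share passes to Orsolya's issue.
Lachlan's share ($480,000) is divided into 4 shares of $120,000: Briar, Sione, and Matthias each take $120,000; Ilse's $120,000 share passes to Ilse's issue.
Ilse's share ($120,000) is divided into 2 shares of $60,000: Eamon and Bruno each take $60,000.
Orsolya's share ($480,000) is divided into 2 shares of $240,000: Wyatt takes $240,000; Quinn's $240,000 share passes to Quinn's issue.
Quinn's share ($240,000) passes entirely to Mireille.

Briar receives $120,000.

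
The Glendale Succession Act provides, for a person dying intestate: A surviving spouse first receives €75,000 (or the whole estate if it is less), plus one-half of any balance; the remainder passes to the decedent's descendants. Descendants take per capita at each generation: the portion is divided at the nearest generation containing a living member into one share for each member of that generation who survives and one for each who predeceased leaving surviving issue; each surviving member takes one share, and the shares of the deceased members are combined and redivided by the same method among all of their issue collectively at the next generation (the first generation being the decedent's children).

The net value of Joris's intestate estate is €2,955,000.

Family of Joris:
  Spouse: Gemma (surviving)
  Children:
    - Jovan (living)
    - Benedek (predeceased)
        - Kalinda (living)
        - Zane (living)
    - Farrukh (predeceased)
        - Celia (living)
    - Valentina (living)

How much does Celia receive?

Celia receives €240,000.

Gemma first takes €75,000, leaving a balance of €2,880,000. Gemma then takes one-half of the balance (€1,440,000), for a total of €1,515,000. The remaining €1,440,000 passes to the descendants.
The descendants' portion (€1,440,000) is divided at the children's generation into 4 shares of €360,000. Jovan and Valentina each take €360,000. The 2 shares of the deceased (Benedek and Farrukh) are combined into a pool of €720,000.
That pool (€720,000) is divided at the grandchildren's generation equally among Kalinda, Zane, and Celia: €240,000 each.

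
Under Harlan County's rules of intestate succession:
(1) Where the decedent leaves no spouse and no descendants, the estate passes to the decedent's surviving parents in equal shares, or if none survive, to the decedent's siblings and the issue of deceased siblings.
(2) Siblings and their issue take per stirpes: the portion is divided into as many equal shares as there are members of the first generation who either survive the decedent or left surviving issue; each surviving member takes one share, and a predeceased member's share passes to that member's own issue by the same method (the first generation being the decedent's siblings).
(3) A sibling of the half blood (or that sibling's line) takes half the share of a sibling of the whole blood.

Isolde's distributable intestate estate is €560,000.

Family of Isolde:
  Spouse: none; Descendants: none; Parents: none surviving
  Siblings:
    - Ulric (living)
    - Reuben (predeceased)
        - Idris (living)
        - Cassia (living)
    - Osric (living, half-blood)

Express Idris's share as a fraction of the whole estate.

The entire €560,000 passes to the siblings and their issue.
Counting each half-blood sibling's line as half a unit, there are 5/2 units in €560,000, so one unit is €224,000. Whole-blood lines (Ulric and Reuben) take €224,000 each; half-blood lines (Osric) take €112,000 each.
Reuben's share (€224,000) is divided into 2 shares of €112,000: Idris and Cassia each take €112,000.

Idris receives 1/5 of the estate.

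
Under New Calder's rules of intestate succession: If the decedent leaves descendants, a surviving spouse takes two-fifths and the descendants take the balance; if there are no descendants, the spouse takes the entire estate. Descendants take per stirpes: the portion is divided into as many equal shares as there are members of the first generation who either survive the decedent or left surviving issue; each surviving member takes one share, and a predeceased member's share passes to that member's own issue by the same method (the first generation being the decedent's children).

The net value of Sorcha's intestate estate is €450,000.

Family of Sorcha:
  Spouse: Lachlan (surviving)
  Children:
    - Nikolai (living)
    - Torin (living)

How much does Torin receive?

Torin receives €135,000.

Lachlan takes two-fifths of €450,000 = €180,000. The remaining €270,000 passes to the descendants.
The descendants' portion (€270,000) is divided into 2 shares of €135,000: Nikolai and Torin each take €135,000.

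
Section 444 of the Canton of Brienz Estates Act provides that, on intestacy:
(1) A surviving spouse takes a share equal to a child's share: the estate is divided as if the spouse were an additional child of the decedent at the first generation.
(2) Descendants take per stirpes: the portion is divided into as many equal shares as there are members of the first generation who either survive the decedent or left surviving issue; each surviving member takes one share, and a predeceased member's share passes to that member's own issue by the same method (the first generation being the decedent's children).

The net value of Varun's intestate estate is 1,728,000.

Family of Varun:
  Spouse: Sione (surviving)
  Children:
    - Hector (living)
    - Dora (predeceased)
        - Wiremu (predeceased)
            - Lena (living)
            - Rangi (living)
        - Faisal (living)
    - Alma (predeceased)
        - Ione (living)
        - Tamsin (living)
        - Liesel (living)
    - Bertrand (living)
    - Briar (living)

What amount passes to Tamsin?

Tamsin receives 96,000.

The spouse counts as an additional share at the children's level, so there are 6 primary shares of 288,000. Sione takes one such share (288,000).
The children's combined portion (1,440,000) is divided into 5 shares of 288,000: Hector, Bertrand, and Briar each take 288,000; Dora's 288,000 share passes to Dora's issue; Alma's 288,000 share passes to Alma's issue.
Dora's share (288,000) is divided into 2 shares of 144,000: Faisal takes 144,000; Wiremu's 144,000 share passes to Wiremu's issue.
Wiremu's share (144,000) is divided into 2 shares of 72,000: Lena and Rangi each take 72,000.
Alma's share (288,000) is divided into 3 shares of 96,000: Ione, Tamsin, and Liesel each take 96,000.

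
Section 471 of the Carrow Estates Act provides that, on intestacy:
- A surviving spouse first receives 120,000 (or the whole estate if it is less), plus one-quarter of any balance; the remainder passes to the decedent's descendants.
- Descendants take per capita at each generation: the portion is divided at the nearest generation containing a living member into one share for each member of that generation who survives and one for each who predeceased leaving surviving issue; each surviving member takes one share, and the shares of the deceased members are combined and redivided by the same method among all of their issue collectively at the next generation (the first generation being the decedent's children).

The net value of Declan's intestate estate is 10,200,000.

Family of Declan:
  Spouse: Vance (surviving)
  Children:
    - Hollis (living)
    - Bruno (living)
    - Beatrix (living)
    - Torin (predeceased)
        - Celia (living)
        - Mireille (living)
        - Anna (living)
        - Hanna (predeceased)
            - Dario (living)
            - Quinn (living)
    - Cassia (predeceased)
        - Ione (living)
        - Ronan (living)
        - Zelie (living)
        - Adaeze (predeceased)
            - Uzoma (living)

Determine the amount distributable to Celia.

Celia receives 378,000.

Vance first takes 120,000, leaving a balance of 10,080,000. Vance then takes one-quarter of the balance (2,520,000), for a total of 2,640,000. The remaining 7,560,000 passes to the descendants.
The descendants' portion (7,560,000) is divided at the children's generation into 5 shares of 1,512,000. Hollis, Bruno, and Beatrix each take 1,512,000. The 2 shares of the deceased (Torin and Cassia) are combined into a pool of 3,024,000.
That pool (3,024,000) is divided at the grandchildren's generation into 8 shares of 378,000. Celia, Mireille, Anna, Ione, Ronan, and Zelie each take 378,000. The 2 shares of the deceased (Hanna and Adaeze) are combined into a pool of 756,000.
That pool (756,000) is divided at the great-grandchildren's generation equally among Dario, Quinn, and Uzoma: 252,000 each.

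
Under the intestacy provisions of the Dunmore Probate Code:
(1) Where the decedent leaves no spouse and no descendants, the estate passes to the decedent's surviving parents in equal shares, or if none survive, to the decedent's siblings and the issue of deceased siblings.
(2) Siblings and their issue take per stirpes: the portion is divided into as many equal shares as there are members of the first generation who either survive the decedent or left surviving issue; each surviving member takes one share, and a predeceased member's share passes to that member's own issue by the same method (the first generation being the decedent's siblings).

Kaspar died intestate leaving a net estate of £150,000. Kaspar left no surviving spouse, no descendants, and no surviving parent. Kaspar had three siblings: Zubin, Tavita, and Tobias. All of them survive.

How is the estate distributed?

Zubin: £50,000; Tavita: £50,000; Tobias: £50,000

The entire £150,000 passes to the siblings and their issue.
That amount (£150,000) is divided into 3 shares of £50,000: Zubin, Tavita, and Tobias each take £50,000.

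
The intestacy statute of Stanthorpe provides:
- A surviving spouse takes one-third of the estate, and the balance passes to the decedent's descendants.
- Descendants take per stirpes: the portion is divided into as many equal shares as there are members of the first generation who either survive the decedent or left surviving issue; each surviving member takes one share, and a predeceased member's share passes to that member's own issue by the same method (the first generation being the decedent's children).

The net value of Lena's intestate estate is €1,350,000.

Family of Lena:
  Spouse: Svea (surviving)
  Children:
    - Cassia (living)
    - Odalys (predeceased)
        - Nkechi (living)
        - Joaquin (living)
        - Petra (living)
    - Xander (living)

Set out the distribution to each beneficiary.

Svea takes one-third of €1,350,000 = €450,000. The remaining €900,000 passes to the descendants.
The descendants' portion (€900,000) is divided into 3 shares of €300,000: Cassia and Xander each take €300,000; Odalys's €300,000 share passes to Odalys's issue.
Odalys's share (€300,000) is divided into 3 shares of €100,000: Nkechi, Joaquin, and Petra each take €100,000.

Svea: €450,000; Cassia: €300,000; Nkechi: €100,000; Joaquin: €100,000; Petra: €100,000; Xander: €300,000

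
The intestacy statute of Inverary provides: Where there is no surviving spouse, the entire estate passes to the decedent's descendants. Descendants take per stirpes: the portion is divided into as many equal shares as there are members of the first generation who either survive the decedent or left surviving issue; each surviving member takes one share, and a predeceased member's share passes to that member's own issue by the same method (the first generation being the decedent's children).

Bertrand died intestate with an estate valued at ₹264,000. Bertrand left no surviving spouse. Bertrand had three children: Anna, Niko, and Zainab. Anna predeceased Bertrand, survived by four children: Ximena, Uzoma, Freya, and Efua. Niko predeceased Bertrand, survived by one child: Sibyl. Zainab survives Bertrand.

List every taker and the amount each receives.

Ximena: ₹22,000; Uzoma: ₹22,000; Freya: ₹22,000; Efua: ₹22,000; Sibyl: ₹88,000; Zainab: ₹88,000

The entire ₹264,000 passes to the descendants.
That amount (₹264,000) is divided into 3 shares of ₹88,000: Zainab takes ₹88,000; Anna's ₹88,000 share passes to Anna's issue; Niko's ₹88,000 share passes to Niko's issue.
Anna's share (₹88,000) is divided into 4 shares of ₹22,000: Ximena, Uzoma, Freya, and Efua each take ₹22,000.
Niko's share (₹88,000) passes entirely to Sibyl.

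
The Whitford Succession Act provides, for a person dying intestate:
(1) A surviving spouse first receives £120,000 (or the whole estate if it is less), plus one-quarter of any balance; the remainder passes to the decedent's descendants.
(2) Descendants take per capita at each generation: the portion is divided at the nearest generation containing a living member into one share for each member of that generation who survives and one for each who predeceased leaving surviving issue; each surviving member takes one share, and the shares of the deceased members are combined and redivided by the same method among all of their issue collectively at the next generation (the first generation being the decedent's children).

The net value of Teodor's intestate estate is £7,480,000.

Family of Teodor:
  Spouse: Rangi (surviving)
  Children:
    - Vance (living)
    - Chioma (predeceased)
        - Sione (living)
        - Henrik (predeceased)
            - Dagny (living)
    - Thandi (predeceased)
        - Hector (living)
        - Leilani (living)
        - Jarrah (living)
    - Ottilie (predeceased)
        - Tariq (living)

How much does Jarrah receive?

Jarrah receives £690,000.

Rangi first takes £120,000, leaving a balance of £7,360,000. Rangi then takes one-quarter of the balance (£1,840,000), for a total of £1,960,000. The remaining £5,520,000 passes to the descendants.
The descendants' portion (£5,520,000) is divided at the children's generation into 4 shares of £1,380,000. Vance takes £1,380,000. The 3 shares of the deceased (Chioma, Thandi, and Ottilie) are combined into a pool of £4,140,000.
That pool (£4,140,000) is divided at the grandchildren's generation into 6 shares of £690,000. Sione, Hector, Leilani, Jarrah, and Tariq each take £690,000. The remaining share for the deceased Henrik (£690,000) is carried to the next generation.
That pool (£690,000) passes entirely to Dagny, the sole taker at the great-grandchildren's generation.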